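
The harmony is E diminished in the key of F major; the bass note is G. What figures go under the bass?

G is the third of E diminished, so the chord is in first inversion.
A triad in first inversion is figured 6/3, conventionally abbreviated 6.

6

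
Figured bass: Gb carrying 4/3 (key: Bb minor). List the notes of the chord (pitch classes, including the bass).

Gb, Bb, C, Eb

The written figures 4/3 are shorthand for 6/4/3: the 6 is implied.
A third above Gb in this key is Bb.
A fourth above Gb in this key is C.
A sixth above Gb in this key is Eb.
Together with the bass Gb, this spells C half-diminished seventh in second inversion.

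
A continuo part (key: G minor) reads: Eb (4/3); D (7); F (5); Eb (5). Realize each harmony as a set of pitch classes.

Eb (6/4/3): Eb, G, A, C.
D (7/5/3): D, F, A, C.
F (5/3): F, A, C.
Eb (5/3): Eb, G, Bb.

Eb, G, A, C | D, F, A, C | F, A, C | Eb, G, Bb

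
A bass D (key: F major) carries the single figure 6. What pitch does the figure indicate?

Counting 5 letter steps above D lands on B; in F major, that letter is Bb.

Bb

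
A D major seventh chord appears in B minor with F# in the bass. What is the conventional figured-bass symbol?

F# is the third of D major seventh, so the chord is in first inversion.
A seventh chord in first inversion is figured 6/5/3, conventionally abbreviated 6/5.

6/5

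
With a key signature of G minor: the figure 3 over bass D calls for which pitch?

F

Counting 2 letter steps above D lands on F; in G minor, that letter is F.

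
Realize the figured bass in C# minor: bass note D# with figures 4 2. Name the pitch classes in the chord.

D#, E, G#, B

The written figures 4 2 are shorthand for 6/4/2: the 6 is implied.
A second above D# in this key is E.
A fourth above D# in this key is G#.
A sixth above D# in this key is B.
Together with the bass D#, this spells E major seventh in third inversion.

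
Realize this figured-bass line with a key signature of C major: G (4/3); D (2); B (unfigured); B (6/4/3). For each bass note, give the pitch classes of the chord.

G, B, C, E | D, E, G, B | B, D, F | B, D, E, G

G (6/4/3): G, B, C, E.
D (6/4/2): D, E, G, B.
B (5/3): B, D, F.
B (6/4/3): B, D, E, G.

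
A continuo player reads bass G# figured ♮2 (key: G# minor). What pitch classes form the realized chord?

G#, A, C#, E

The written figures ♮2 are shorthand for 6/4/2: the 6/4 are implied.
A second above G# in this key is A#, made natural (A) by the ♮ figure.
A fourth above G# in this key is C#.
A sixth above G# in this key is E.
Together with the bass G#, this spells A major seventh in third inversion.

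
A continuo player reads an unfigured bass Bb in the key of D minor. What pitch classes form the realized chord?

Bb, D, F

An unfigured bass implies 5/3.
A third above Bb in this key is D.
A fifth above Bb in this key is F.
Together with the bass Bb, this spells Bb major in root position.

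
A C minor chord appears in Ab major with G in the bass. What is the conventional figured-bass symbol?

6/4

G is the fifth of C minor, so the chord is in second inversion.
A triad in second inversion is figured 6/4, conventionally abbreviated 6/4.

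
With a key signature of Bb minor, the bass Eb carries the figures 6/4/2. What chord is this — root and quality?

F minor seventh

The figures 6/4/2 indicate a seventh chord in third inversion.
In third inversion the root lies a second above the bass: a second above Eb in Bb minor is F.
The chord tones are Eb, F, Ab, C, giving F minor seventh.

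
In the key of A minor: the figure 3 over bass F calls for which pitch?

A

Counting 2 letter steps above F lands on A; in A minor, that letter is A.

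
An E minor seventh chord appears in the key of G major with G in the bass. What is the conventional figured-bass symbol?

6/5

G is the third of E minor seventh, so the chord is in first inversion.
A seventh chord in first inversion is figured 6/5/3, conventionally abbreviated 6/5.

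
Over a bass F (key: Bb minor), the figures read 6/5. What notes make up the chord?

F, Ab, C, Db

The written figures 6/5 are shorthand for 6/5/3: the 3 is implied.
A third above F in this key is Ab.
A fifth above F in this key is C.
A sixth above F in this key is Db.
Together with the bass F, this spells Db major seventh in first inversion.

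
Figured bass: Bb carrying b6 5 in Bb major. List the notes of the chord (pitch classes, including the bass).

The written figures b6 5 are shorthand for 6/5/3: the 3 is implied.
A third above Bb in this key is D.
A fifth above Bb in this key is F.
A sixth above Bb in this key is G, lowered to Gb by the flat.
Together with the bass Bb, this spells Gb augmented major seventh in first inversion.

Bb, D, F, Gb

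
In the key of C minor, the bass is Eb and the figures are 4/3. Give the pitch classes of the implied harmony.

The written figures 4/3 are shorthand for 6/4/3: the 6 is implied.
A third above Eb in this key is G.
A fourth above Eb in this key is Ab.
A sixth above Eb in this key is C.
Together with the bass Eb, this spells Ab major seventh in second inversion.

Eb, G, Ab, C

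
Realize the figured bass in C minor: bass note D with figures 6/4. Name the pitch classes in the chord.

A fourth above D in this key is G.
A sixth above D in this key is Bb.
Together with the bass D, this spells G minor in second inversion.

D, G, Bb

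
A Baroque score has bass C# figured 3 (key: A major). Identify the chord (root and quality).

The figures 3 indicate a triad in root position.
In root position the bass is the root, so the root is C#.
The chord tones are C#, E, G#, giving C# minor.

C# minor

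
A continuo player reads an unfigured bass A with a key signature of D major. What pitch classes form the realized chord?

A, C#, E

An unfigured bass implies 5/3.
A third above A in this key is C#.
A fifth above A in this key is E.
Together with the bass A, this spells A major in root position.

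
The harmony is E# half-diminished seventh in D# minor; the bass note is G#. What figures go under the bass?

G# is the third of E# half-diminished seventh, so the chord is in first inversion.
A seventh chord in first inversion is figured 6/5/3, conventionally abbreviated 6/5.

6/5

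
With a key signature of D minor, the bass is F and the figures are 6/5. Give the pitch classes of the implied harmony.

The written figures 6/5 are shorthand for 6/5/3: the 3 is implied.
A third above F in this key is A.
A fifth above F in this key is C.
A sixth above F in this key is D.
Together with the bass F, this spells D minor seventh in first inversion.

F, A, C, D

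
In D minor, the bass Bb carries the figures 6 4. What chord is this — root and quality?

E diminished

The figures 6 4 indicate a triad in second inversion.
In second inversion the root lies a fourth above the bass: a fourth above Bb in D minor is E.
The chord tones are Bb, E, G, giving E diminished.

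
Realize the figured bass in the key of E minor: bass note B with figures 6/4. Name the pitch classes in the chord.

A fourth above B in this key is E.
A sixth above B in this key is G.
Together with the bass B, this spells E minor in second inversion.

B, E, G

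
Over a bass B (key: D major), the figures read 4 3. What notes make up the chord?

B, D, E, G

The written figures 4 3 are shorthand for 6/4/3: the 6 is implied.
A third above B in this key is D.
A fourth above B in this key is E.
A sixth above B in this key is G.
Together with the bass B, this spells E minor seventh in second inversion.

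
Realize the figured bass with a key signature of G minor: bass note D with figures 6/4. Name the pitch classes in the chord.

D, G, Bb

A fourth above D in this key is G.
A sixth above D in this key is Bb.
Together with the bass D, this spells G minor in second inversion.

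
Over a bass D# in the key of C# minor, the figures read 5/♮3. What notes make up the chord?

A third above D# in this key is F#, made natural (F) by the ♮ figure.
A fifth above D# in this key is A.

D#, F, A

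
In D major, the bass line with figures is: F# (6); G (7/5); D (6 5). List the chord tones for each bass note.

F# (6/3): F#, A, D.
G (7/5/3): G, B, D, F#.
D (6/5/3): D, F#, A, B.

F#, A, D | G, B, D, F# | D, F#, A, B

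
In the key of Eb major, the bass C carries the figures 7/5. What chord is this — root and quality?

C minor seventh

The figures 7/5 indicate a seventh chord in root position.
In root position the bass is the root, so the root is C.
The chord tones are C, Eb, G, Bb, giving C minor seventh.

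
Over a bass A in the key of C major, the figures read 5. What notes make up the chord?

A, C, E

The written figures 5 are shorthand for 5/3: the 3 is implied.
A third above A in this key is C.
A fifth above A in this key is E.
Together with the bass A, this spells A minor in root position.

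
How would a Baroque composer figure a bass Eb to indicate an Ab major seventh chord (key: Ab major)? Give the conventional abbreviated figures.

Eb is the fifth of Ab major seventh, so the chord is in second inversion.
A seventh chord in second inversion is figured 6/4/3, conventionally abbreviated 4/3.

4/3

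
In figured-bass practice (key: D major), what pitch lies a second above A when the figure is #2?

B#

Counting 1 letter step above A lands on B; in D major, that letter is B.
The #2 figure raises it a semitone, giving B#.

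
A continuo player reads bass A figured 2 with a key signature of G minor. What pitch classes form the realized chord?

A, Bb, D, F

The written figures 2 are shorthand for 6/4/2: the 6/4 are implied.
A second above A in this key is Bb.
A fourth above A in this key is D.
A sixth above A in this key is F.
Together with the bass A, this spells Bb major seventh in third inversion.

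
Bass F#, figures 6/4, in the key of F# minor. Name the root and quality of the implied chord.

B minor

The figures 6/4 indicate a triad in second inversion.
In second inversion the root lies a fourth above the bass: a fourth above F# in F# minor is B.
The chord tones are F#, B, D, giving B minor.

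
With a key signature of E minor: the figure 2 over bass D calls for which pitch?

Counting 1 letter step above D lands on E; in E minor, that letter is E.

E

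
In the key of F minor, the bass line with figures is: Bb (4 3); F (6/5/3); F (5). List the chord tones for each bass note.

Bb (6/4/3): Bb, Db, Eb, G.
F (6/5/3): F, Ab, C, Db.
F (5/3): F, Ab, C.

Bb, Db, Eb, G | F, Ab, C, Db | F, Ab, C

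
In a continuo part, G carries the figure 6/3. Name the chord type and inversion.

triad, first inversion

Intervals of 6/3 above the bass form a triad; the bass is the third, so this is first inversion.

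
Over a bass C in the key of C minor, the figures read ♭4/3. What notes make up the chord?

C, Eb, Fb, Ab

The written figures ♭4/3 are shorthand for 6/4/3: the 6 is implied.
A third above C in this key is Eb.
A fourth above C in this key is F, lowered to Fb by the flat.
A sixth above C in this key is Ab.
Together with the bass C, this spells Fb augmented major seventh in second inversion.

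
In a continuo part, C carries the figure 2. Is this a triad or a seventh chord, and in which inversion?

2 is shorthand for 6/4/2.
Intervals of 6/4/2 above the bass form a seventh chord; the bass is the seventh, so this is third inversion.

seventh chord, third inversion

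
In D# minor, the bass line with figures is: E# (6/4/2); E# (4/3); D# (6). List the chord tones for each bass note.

E# (6/4/2): E#, F#, A#, C#.
E# (6/4/3): E#, G#, A#, C#.
D# (6/3): D#, F#, B.

E#, F#, A#, C# | E#, G#, A#, C# | D#, F#, B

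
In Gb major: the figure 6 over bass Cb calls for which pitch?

Counting 5 letter steps above Cb lands on A; in Gb major, that letter is Ab.

Ab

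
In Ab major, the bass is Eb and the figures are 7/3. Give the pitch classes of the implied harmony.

The written figures 7/3 are shorthand for 7/5/3: the 5 is implied.
A third above Eb in this key is G.
A fifth above Eb in this key is Bb.
A seventh above Eb in this key is Db.
Together with the bass Eb, this spells Eb dominant seventh in root position.

Eb, G, Bb, Db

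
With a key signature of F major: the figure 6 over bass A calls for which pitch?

F

Counting 5 letter steps above A lands on F; in F major, that letter is F.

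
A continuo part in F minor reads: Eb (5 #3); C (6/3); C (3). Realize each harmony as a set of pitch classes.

Eb (5/#3): Eb, G#, Bb.
C (6/3): C, Eb, Ab.
C (5/3): C, Eb, G.

Eb, G#, Bb | C, Eb, Ab | C, Eb, G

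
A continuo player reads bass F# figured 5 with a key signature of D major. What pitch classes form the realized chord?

F#, A, C#

The written figures 5 are shorthand for 5/3: the 3 is implied.
A third above F# in this key is A.
A fifth above F# in this key is C#.
Together with the bass F#, this spells F# minor in root position.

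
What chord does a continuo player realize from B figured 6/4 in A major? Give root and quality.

The figures 6/4 indicate a triad in second inversion.
In second inversion the root lies a fourth above the bass: a fourth above B in A major is E.
The chord tones are B, E, G#, giving E major.

E major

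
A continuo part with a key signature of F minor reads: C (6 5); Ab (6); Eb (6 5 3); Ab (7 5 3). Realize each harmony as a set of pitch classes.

C (6/5/3): C, Eb, G, Ab.
Ab (6/3): Ab, C, F.
Eb (6/5/3): Eb, G, Bb, C.
Ab (7/5/3): Ab, C, Eb, G.

C, Eb, G, Ab | Ab, C, F | Eb, G, Bb, C | Ab, C, Eb, G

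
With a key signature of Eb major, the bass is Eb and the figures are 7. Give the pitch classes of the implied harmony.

Eb, G, Bb, D

The written figures 7 are shorthand for 7/5/3: the 5/3 are implied.
A third above Eb in this key is G.
A fifth above Eb in this key is Bb.
A seventh above Eb in this key is D.
Together with the bass Eb, this spells Eb major seventh in root position.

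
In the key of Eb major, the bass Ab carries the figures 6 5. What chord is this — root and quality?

The figures 6 5 indicate a seventh chord in first inversion.
In first inversion the root lies a sixth above the bass: a sixth above Ab in Eb major is F.
The chord tones are Ab, C, Eb, F, giving F minor seventh.

F minor seventh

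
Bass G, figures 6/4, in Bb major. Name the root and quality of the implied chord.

C minor

The figures 6/4 indicate a triad in second inversion.
In second inversion the root lies a fourth above the bass: a fourth above G in Bb major is C.
The chord tones are G, C, Eb, giving C minor.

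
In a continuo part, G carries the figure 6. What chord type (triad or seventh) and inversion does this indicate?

6 is shorthand for 6/3.
Intervals of 6/3 above the bass form a triad; the bass is the third, so this is first inversion.

triad, first inversion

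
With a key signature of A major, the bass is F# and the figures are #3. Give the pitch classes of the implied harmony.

The written figures #3 are shorthand for 5/3: the 5 is implied.
A third above F# in this key is A, raised to A# by the sharp.
A fifth above F# in this key is C#.
Together with the bass F#, this spells F# major in root position.

F#, A#, C#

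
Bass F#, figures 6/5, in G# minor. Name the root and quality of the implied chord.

D# minor seventh

The figures 6/5 indicate a seventh chord in first inversion.
In first inversion the root lies a sixth above the bass: a sixth above F# in G# minor is D#.
The chord tones are F#, A#, C#, D#, giving D# minor seventh.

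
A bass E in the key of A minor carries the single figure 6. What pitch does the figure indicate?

C

Counting 5 letter steps above E lands on C; in A minor, that letter is C.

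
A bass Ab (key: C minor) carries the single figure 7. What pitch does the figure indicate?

Counting 6 letter steps above Ab lands on G; in C minor, that letter is G.

G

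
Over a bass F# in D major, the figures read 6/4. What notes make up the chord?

A fourth above F# in this key is B.
A sixth above F# in this key is D.
Together with the bass F#, this spells B minor in second inversion.

F#, B, D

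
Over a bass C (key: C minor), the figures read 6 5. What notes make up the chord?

C, Eb, G, Ab

The written figures 6 5 are shorthand for 6/5/3: the 3 is implied.
A third above C in this key is Eb.
A fifth above C in this key is G.
A sixth above C in this key is Ab.
Together with the bass C, this spells Ab major seventh in first inversion.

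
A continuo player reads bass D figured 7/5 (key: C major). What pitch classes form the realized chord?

D, F, A, C

The written figures 7/5 are shorthand for 7/5/3: the 3 is implied.
A third above D in this key is F.
A fifth above D in this key is A.
A seventh above D in this key is C.
Together with the bass D, this spells D minor seventh in root position.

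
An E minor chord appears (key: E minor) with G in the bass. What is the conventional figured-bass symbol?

G is the third of E minor, so the chord is in first inversion.
A triad in first inversion is figured 6/3, conventionally abbreviated 6.

6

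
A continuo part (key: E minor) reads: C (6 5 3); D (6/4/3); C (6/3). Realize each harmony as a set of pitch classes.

C (6/5/3): C, E, G, A.
D (6/4/3): D, F#, G, B.
C (6/3): C, E, A.

C, E, G, A | D, F#, G, B | C, E, A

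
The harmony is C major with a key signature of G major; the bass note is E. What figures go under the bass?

6

E is the third of C major, so the chord is in first inversion.
A triad in first inversion is figured 6/3, conventionally abbreviated 6.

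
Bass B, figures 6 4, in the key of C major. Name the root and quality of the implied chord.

The figures 6 4 indicate a triad in second inversion.
In second inversion the root lies a fourth above the bass: a fourth above B in C major is E.
The chord tones are B, E, G, giving E minor.

E minor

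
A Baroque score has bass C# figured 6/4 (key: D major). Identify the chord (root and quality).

The figures 6/4 indicate a triad in second inversion.
In second inversion the root lies a fourth above the bass: a fourth above C# in D major is F#.
The chord tones are C#, F#, A, giving F# minor.

F# minor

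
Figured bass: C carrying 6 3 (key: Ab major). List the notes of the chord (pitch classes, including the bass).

C, Eb, Ab

A third above C in this key is Eb.
A sixth above C in this key is Ab.
Together with the bass C, this spells Ab major in first inversion.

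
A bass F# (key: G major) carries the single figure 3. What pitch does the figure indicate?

Counting 2 letter steps above F# lands on A; in G major, that letter is A.

A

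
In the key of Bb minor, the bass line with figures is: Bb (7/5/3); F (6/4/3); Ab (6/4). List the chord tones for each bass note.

Bb (7/5/3): Bb, Db, F, Ab.
F (6/4/3): F, Ab, Bb, Db.
Ab (6/4): Ab, Db, F.

Bb, Db, F, Ab | F, Ab, Bb, Db | Ab, Db, F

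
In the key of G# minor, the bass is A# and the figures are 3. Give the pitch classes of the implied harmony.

The written figures 3 are shorthand for 5/3: the 5 is implied.
A third above A# in this key is C#.
A fifth above A# in this key is E.
Together with the bass A#, this spells A# diminished in root position.

A#, C#, E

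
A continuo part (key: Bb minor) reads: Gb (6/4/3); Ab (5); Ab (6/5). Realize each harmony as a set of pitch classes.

Gb (6/4/3): Gb, Bb, C, Eb.
Ab (5/3): Ab, C, Eb.
Ab (6/5/3): Ab, C, Eb, F.

Gb, Bb, C, Eb | Ab, C, Eb | Ab, C, Eb, F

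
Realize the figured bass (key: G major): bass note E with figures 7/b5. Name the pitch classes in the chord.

E, G, Bb, D

The written figures 7/b5 are shorthand for 7/5/3: the 3 is implied.
A third above E in this key is G.
A fifth above E in this key is B, lowered to Bb by the flat.
A seventh above E in this key is D.
Together with the bass E, this spells E half-diminished seventh in root position.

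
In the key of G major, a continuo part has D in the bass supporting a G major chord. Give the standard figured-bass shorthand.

D is the fifth of G major, so the chord is in second inversion.
A triad in second inversion is figured 6/4, conventionally abbreviated 6/4.

6/4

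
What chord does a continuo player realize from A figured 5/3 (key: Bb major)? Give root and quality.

The figures 5/3 indicate a triad in root position.
In root position the bass is the root, so the root is A.
The chord tones are A, C, Eb, giving A diminished.

A diminished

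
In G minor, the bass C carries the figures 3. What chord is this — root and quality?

C minor

The figures 3 indicate a triad in root position.
In root position the bass is the root, so the root is C.
The chord tones are C, Eb, G, giving C minor.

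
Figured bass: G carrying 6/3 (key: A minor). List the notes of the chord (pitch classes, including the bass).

A third above G in this key is B.
A sixth above G in this key is E.
Together with the bass G, this spells E minor in first inversion.

G, B, E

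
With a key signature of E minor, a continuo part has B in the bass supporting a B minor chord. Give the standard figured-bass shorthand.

B is the root of B minor, so the chord is in root position.
A triad in root position is figured 5/3, conventionally abbreviated (no figures — root-position triad).

no figures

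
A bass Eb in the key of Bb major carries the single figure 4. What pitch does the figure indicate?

A

Counting 3 letter steps above Eb lands on A; in Bb major, that letter is A.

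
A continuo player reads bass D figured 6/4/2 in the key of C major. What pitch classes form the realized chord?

D, E, G, B

A second above D in this key is E.
A fourth above D in this key is G.
A sixth above D in this key is B.
Together with the bass D, this spells E minor seventh in third inversion.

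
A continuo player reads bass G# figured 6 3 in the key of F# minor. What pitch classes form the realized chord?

A third above G# in this key is B.
A sixth above G# in this key is E.
Together with the bass G#, this spells E major in first inversion.

G#, B, E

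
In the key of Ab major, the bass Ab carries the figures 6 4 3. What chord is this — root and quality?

Db major seventh

The figures 6 4 3 indicate a seventh chord in second inversion.
In second inversion the root lies a fourth above the bass: a fourth above Ab in Ab major is Db.
The chord tones are Ab, C, Db, F, giving Db major seventh.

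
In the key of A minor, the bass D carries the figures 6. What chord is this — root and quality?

The figures 6 indicate a triad in first inversion.
In first inversion the root lies a sixth above the bass: a sixth above D in A minor is B.
The chord tones are D, F, B, giving B diminished.

B diminished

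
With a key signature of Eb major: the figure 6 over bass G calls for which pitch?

Eb

Counting 5 letter steps above G lands on E; in Eb major, that letter is Eb.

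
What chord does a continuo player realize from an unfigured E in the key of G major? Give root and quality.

E minor

An unfigured bass indicates a triad in root position.
In root position the bass is the root, so the root is E.
The chord tones are E, G, B, giving E minor.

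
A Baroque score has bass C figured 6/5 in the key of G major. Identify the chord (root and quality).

A minor seventh

The figures 6/5 indicate a seventh chord in first inversion.
In first inversion the root lies a sixth above the bass: a sixth above C in G major is A.
The chord tones are C, E, G, A, giving A minor seventh.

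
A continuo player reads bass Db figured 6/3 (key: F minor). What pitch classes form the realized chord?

Db, F, Bb

A third above Db in this key is F.
A sixth above Db in this key is Bb.
Together with the bass Db, this spells Bb minor in first inversion.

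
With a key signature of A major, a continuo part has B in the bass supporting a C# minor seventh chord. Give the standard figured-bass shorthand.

4/2

B is the seventh of C# minor seventh, so the chord is in third inversion.
A seventh chord in third inversion is figured 6/4/2, conventionally abbreviated 4/2.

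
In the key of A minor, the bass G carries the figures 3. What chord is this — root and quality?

G major

The figures 3 indicate a triad in root position.
In root position the bass is the root, so the root is G.
The chord tones are G, B, D, giving G major.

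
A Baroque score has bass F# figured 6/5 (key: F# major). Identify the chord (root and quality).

D# minor seventh

The figures 6/5 indicate a seventh chord in first inversion.
In first inversion the root lies a sixth above the bass: a sixth above F# in F# major is D#.
The chord tones are F#, A#, C#, D#, giving D# minor seventh.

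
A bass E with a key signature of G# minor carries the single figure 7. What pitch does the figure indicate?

Counting 6 letter steps above E lands on D; in G# minor, that letter is D#.

D#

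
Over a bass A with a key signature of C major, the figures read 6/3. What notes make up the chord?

A, C, F

A third above A in this key is C.
A sixth above A in this key is F.
Together with the bass A, this spells F major in first inversion.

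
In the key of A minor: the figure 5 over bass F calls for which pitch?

C

Counting 4 letter steps above F lands on C; in A minor, that letter is C.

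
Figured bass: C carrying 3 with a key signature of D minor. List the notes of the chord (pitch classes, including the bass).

The written figures 3 are shorthand for 5/3: the 5 is implied.
A third above C in this key is E.
A fifth above C in this key is G.
Together with the bass C, this spells C major in root position.

C, E, G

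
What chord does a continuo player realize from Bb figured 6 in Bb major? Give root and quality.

G minor

The figures 6 indicate a triad in first inversion.
In first inversion the root lies a sixth above the bass: a sixth above Bb in Bb major is G.
The chord tones are Bb, D, G, giving G minor.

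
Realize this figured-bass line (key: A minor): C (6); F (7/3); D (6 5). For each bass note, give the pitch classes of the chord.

C (6/3): C, E, A.
F (7/5/3): F, A, C, E.
D (6/5/3): D, F, A, B.

C, E, A | F, A, C, E | D, F, A, B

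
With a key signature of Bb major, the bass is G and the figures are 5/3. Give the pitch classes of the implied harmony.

A third above G in this key is Bb.
A fifth above G in this key is D.
Together with the bass G, this spells G minor in root position.

G, Bb, D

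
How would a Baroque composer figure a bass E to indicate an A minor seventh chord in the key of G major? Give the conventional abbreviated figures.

E is the fifth of A minor seventh, so the chord is in second inversion.
A seventh chord in second inversion is figured 6/4/3, conventionally abbreviated 4/3.

4/3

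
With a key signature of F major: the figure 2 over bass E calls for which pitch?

Counting 1 letter step above E lands on F; in F major, that letter is F.

F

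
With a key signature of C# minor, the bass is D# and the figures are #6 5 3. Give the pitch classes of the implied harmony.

D#, F#, A, B#

A third above D# in this key is F#.
A fifth above D# in this key is A.
A sixth above D# in this key is B, raised to B# by the sharp.
Together with the bass D#, this spells B# diminished seventh in first inversion.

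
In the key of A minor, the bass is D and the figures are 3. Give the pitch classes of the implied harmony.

D, F, A

The written figures 3 are shorthand for 5/3: the 5 is implied.
A third above D in this key is F.
A fifth above D in this key is A.
Together with the bass D, this spells D minor in root position.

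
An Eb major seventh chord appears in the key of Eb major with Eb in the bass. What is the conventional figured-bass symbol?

Eb is the root of Eb major seventh, so the chord is in root position.
A seventh chord in root position is figured 7/5/3, conventionally abbreviated 7.

7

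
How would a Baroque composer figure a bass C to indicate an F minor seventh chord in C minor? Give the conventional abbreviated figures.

C is the fifth of F minor seventh, so the chord is in second inversion.
A seventh chord in second inversion is figured 6/4/3, conventionally abbreviated 4/3.

4/3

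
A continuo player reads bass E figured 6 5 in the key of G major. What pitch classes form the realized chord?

E, G, B, C

The written figures 6 5 are shorthand for 6/5/3: the 3 is implied.
A third above E in this key is G.
A fifth above E in this key is B.
A sixth above E in this key is C.
Together with the bass E, this spells C major seventh in first inversion.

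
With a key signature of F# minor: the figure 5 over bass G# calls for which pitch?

Counting 4 letter steps above G# lands on D; in F# minor, that letter is D.

D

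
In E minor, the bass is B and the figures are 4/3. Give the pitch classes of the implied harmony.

B, D, E, G

The written figures 4/3 are shorthand for 6/4/3: the 6 is implied.
A third above B in this key is D.
A fourth above B in this key is E.
A sixth above B in this key is G.
Together with the bass B, this spells E minor seventh in second inversion.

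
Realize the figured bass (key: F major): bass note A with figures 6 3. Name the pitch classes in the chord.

A third above A in this key is C.
A sixth above A in this key is F.
Together with the bass A, this spells F major in first inversion.

A, C, F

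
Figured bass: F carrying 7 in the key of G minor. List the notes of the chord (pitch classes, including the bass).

F, A, C, Eb

The written figures 7 are shorthand for 7/5/3: the 5/3 are implied.
A third above F in this key is A.
A fifth above F in this key is C.
A seventh above F in this key is Eb.
Together with the bass F, this spells F dominant seventh in root position.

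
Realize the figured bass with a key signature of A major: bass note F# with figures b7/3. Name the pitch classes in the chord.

F#, A, C#, Eb

The written figures b7/3 are shorthand for 7/5/3: the 5 is implied.
A third above F# in this key is A.
A fifth above F# in this key is C#.
A seventh above F# in this key is E, lowered to Eb by the flat.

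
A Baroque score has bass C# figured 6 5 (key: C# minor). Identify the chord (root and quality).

The figures 6 5 indicate a seventh chord in first inversion.
In first inversion the root lies a sixth above the bass: a sixth above C# in C# minor is A.
The chord tones are C#, E, G#, A, giving A major seventh.

A major seventh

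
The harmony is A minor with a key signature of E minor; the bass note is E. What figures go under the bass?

6/4

E is the fifth of A minor, so the chord is in second inversion.
A triad in second inversion is figured 6/4, conventionally abbreviated 6/4.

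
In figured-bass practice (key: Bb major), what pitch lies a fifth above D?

Counting 4 letter steps above D lands on A; in Bb major, that letter is A.

A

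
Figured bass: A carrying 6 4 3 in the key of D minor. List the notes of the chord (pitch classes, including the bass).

A third above A in this key is C.
A fourth above A in this key is D.
A sixth above A in this key is F.
Together with the bass A, this spells D minor seventh in second inversion.

A, C, D, F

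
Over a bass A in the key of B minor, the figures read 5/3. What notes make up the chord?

A third above A in this key is C#.
A fifth above A in this key is E.
Together with the bass A, this spells A major in root position.

A, C#, E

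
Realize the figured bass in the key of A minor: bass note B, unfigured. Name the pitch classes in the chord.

B, D, F

An unfigured bass implies 5/3.
A third above B in this key is D.
A fifth above B in this key is F.
Together with the bass B, this spells B diminished in root position.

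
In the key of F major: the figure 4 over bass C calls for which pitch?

Counting 3 letter steps above C lands on F; in F major, that letter is F.

F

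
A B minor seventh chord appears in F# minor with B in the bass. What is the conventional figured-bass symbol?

B is the root of B minor seventh, so the chord is in root position.
A seventh chord in root position is figured 7/5/3, conventionally abbreviated 7.

7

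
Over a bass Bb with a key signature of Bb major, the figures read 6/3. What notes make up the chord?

A third above Bb in this key is D.
A sixth above Bb in this key is G.
Together with the bass Bb, this spells G minor in first inversion.

Bb, D, G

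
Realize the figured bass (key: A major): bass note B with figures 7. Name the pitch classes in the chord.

The written figures 7 are shorthand for 7/5/3: the 5/3 are implied.
A third above B in this key is D.
A fifth above B in this key is F#.
A seventh above B in this key is A.
Together with the bass B, this spells B minor seventh in root position.

B, D, F#, A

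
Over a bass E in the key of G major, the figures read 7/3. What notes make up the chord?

E, G, B, D

The written figures 7/3 are shorthand for 7/5/3: the 5 is implied.
A third above E in this key is G.
A fifth above E in this key is B.
A seventh above E in this key is D.
Together with the bass E, this spells E minor seventh in root position.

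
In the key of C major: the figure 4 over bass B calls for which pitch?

E

Counting 3 letter steps above B lands on E; in C major, that letter is E.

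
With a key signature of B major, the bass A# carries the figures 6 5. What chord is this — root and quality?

The figures 6 5 indicate a seventh chord in first inversion.
In first inversion the root lies a sixth above the bass: a sixth above A# in B major is F#.
The chord tones are A#, C#, E, F#, giving F# dominant seventh.

F# dominant seventh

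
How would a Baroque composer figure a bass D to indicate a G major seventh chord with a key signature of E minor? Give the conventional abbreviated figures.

D is the fifth of G major seventh, so the chord is in second inversion.
A seventh chord in second inversion is figured 6/4/3, conventionally abbreviated 4/3.

4/3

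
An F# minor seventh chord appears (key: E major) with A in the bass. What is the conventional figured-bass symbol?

6/5

A is the third of F# minor seventh, so the chord is in first inversion.
A seventh chord in first inversion is figured 6/5/3, conventionally abbreviated 6/5.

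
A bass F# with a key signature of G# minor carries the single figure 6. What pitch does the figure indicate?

D#

Counting 5 letter steps above F# lands on D; in G# minor, that letter is D#.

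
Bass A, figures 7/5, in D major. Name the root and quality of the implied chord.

The figures 7/5 indicate a seventh chord in root position.
In root position the bass is the root, so the root is A.
The chord tones are A, C#, E, G, giving A dominant seventh.

A dominant seventh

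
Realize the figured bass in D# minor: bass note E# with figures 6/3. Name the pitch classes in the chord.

E#, G#, C#

A third above E# in this key is G#.
A sixth above E# in this key is C#.
Together with the bass E#, this spells C# major in first inversion.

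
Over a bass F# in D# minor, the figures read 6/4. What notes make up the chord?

A fourth above F# in this key is B.
A sixth above F# in this key is D#.
Together with the bass F#, this spells B major in second inversion.

F#, B, D#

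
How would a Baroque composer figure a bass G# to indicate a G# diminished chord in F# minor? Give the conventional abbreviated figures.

no figures

G# is the root of G# diminished, so the chord is in root position.
A triad in root position is figured 5/3, conventionally abbreviated (no figures — root-position triad).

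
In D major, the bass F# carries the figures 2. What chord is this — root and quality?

G major seventh

The figures 2 indicate a seventh chord in third inversion.
In third inversion the root lies a second above the bass: a second above F# in D major is G.
The chord tones are F#, G, B, D, giving G major seventh.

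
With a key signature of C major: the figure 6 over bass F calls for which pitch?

Counting 5 letter steps above F lands on D; in C major, that letter is D.

D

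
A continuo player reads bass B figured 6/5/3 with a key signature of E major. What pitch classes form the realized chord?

A third above B in this key is D#.
A fifth above B in this key is F#.
A sixth above B in this key is G#.
Together with the bass B, this spells G# minor seventh in first inversion.

B, D#, F#, G#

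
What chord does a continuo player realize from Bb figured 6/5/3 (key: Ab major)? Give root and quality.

G half-diminished seventh

The figures 6/5/3 indicate a seventh chord in first inversion.
In first inversion the root lies a sixth above the bass: a sixth above Bb in Ab major is G.
The chord tones are Bb, Db, F, G, giving G half-diminished seventh.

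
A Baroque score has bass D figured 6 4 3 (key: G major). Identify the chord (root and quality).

The figures 6 4 3 indicate a seventh chord in second inversion.
In second inversion the root lies a fourth above the bass: a fourth above D in G major is G.
The chord tones are D, F#, G, B, giving G major seventh.

G major seventh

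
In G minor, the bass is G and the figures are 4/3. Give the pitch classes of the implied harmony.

G, Bb, C, Eb

The written figures 4/3 are shorthand for 6/4/3: the 6 is implied.
A third above G in this key is Bb.
A fourth above G in this key is C.
A sixth above G in this key is Eb.
Together with the bass G, this spells C minor seventh in second inversion.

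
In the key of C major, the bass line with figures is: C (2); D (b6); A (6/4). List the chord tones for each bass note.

C (6/4/2): C, D, F, A.
D (b6/3): D, F, Bb.
A (6/4): A, D, F.

C, D, F, A | D, F, Bb | A, D, F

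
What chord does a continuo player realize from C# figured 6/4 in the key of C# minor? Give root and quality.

The figures 6/4 indicate a triad in second inversion.
In second inversion the root lies a fourth above the bass: a fourth above C# in C# minor is F#.
The chord tones are C#, F#, A, giving F# minor.

F# minor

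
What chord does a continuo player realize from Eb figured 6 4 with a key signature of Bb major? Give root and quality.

A diminished

The figures 6 4 indicate a triad in second inversion.
In second inversion the root lies a fourth above the bass: a fourth above Eb in Bb major is A.
The chord tones are Eb, A, C, giving A diminished.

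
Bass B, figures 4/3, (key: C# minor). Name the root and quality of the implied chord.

The figures 4/3 indicate a seventh chord in second inversion.
In second inversion the root lies a fourth above the bass: a fourth above B in C# minor is E.
The chord tones are B, D#, E, G#, giving E major seventh.

E major seventh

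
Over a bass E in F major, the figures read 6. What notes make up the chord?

E, G, C

The written figures 6 are shorthand for 6/3: the 3 is implied.
A third above E in this key is G.
A sixth above E in this key is C.
Together with the bass E, this spells C major in first inversion.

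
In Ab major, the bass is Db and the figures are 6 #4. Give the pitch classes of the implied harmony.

A fourth above Db in this key is G, raised to G# by the sharp.
A sixth above Db in this key is Bb.

Db, G#, Bb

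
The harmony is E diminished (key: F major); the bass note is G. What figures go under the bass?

G is the third of E diminished, so the chord is in first inversion.
A triad in first inversion is figured 6/3, conventionally abbreviated 6.

6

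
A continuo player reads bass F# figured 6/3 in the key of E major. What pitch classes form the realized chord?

F#, A, D#

A third above F# in this key is A.
A sixth above F# in this key is D#.
Together with the bass F#, this spells D# diminished in first inversion.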